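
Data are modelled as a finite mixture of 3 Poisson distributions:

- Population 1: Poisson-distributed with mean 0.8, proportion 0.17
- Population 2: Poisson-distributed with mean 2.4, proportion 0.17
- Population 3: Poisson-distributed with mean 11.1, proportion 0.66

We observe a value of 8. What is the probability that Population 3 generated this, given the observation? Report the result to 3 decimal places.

Posterior ∝ prior × likelihood, so P(k | x) ∝ w_k f_k(x); normalise over all components.
Evaluate each component's likelihood at the observed value:
  f_1 = e^(−0.8)·0.8^8/8! = 1.86966e-06
  f_2 = e^(−2.4)·2.4^8/8! = 0.00247664
  f_3 = e^(−11.1)·11.1^8/8! = 0.0863763
Unnormalised posteriors:
  w_1·f_1 = 0.17 × 1.86966e-06 = 3.17843e-07
  w_2·f_2 = 0.17 × 0.00247664 = 0.000421029
  w_3·f_3 = 0.66 × 0.0863763 = 0.0570084
Denominator: 3.17843e-07 + 0.000421029 + 0.0570084 = 0.0574297
Responsibility of Population 3: 0.0570084 / 0.0574297 ≈ 0.993

0.993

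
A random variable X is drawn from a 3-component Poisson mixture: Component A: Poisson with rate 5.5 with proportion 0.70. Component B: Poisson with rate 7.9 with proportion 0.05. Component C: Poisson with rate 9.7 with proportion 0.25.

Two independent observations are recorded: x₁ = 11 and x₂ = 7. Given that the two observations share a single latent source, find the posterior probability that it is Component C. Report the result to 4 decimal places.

0.6102

The responsibility of component k is π_k f_k(x) divided by Σ_j π_j f_j(x).
Since both observations come from the same component, the likelihood for component k is f_k(x₁)·f_k(x₂).
  p_A = [e^(−5.5)·5.5^11/11! = 0.0142631] × [0.123449] = 0.00176077
  p_B = [e^(−7.9)·7.9^11/11! = 0.069473] × [0.141264] = 0.00981406
  p_C = [e^(−9.7)·9.7^11/11! = 0.109819] × [0.0982461] = 0.0107893
Unnormalised posteriors:
  π_A·p_A = 0.70 × 0.00176077 = 0.00123254
  π_B·p_B = 0.05 × 0.00981406 = 0.000490703
  π_C·p_C = 0.25 × 0.0107893 = 0.00269732
Normaliser: 0.00123254 + 0.000490703 + 0.00269732 = 0.00442056
P(Component C | x₁, x₂) ≈ 0.6102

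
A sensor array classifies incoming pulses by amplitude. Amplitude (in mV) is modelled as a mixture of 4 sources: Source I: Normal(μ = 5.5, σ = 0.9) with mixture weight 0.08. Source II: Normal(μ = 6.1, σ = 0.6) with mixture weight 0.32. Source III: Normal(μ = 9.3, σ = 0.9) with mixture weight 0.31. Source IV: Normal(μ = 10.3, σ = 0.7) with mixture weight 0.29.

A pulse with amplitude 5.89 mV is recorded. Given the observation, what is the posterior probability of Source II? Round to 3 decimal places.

By Bayes' theorem, P(k | x) = w_k f_k(x) / Σ_j w_j f_j(x).
Evaluate each component's likelihood at the observed value:
  p_I = 0.403545
  p_II = 0.625401
  p_III = 0.000338354
  p_IV = 1.37163e-09
Weight by the priors:
  w_I·p_I = 0.08 × 0.403545 = 0.0322836
  w_II·p_II = 0.32 × 0.625401 = 0.200128
  w_III·p_III = 0.31 × 0.000338354 = 0.00010489
  w_IV·p_IV = 0.29 × 1.37163e-09 = 3.97774e-10
Sum: 0.0322836 + 0.200128 + 0.00010489 + 3.97774e-10 = 0.232517
Responsibility of Source II: 0.200128 / 0.232517 ≈ 0.861

0.861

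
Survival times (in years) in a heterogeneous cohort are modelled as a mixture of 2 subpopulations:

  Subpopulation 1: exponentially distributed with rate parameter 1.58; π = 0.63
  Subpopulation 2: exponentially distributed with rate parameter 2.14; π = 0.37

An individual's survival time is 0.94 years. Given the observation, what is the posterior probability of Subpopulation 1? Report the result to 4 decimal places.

0.6803

The responsibility of component k is P(Z=k) f_k(x) divided by Σ_j P(Z=j) f_j(x).
Evaluate each component's likelihood at the observed value:
  f_1 = 0.357802
  f_2 = 0.286277
Unnormalised posteriors:
  P(Z=1)·f_1 = 0.63 × 0.357802 = 0.225415
  P(Z=2)·f_2 = 0.37 × 0.286277 = 0.105923
Normaliser: 0.225415 + 0.105923 = 0.331338
P(Subpopulation 1 | x) ≈ 0.6803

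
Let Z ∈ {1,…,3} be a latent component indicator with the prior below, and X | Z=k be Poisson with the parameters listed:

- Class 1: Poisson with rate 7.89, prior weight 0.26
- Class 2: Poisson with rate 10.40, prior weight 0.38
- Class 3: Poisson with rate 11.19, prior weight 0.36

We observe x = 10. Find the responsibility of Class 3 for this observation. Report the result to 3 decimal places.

0.369

Posterior ∝ prior × likelihood, so P(k | x) ∝ π_k f_k(x); normalise over all components.
Component likelihoods at x = 10:
  f_1 = 0.0964769
  f_2 = 0.124139
  f_3 = 0.117161
Weight by the priors:
  π_1·f_1 = 0.26 × 0.0964769 = 0.025084
  π_2·f_2 = 0.38 × 0.124139 = 0.0471728
  π_3·f_3 = 0.36 × 0.117161 = 0.0421779
Sum: 0.025084 + 0.0471728 + 0.0421779 = 0.114435
P(Class 3 | x) = 0.0421779 / 0.114435 ≈ 0.369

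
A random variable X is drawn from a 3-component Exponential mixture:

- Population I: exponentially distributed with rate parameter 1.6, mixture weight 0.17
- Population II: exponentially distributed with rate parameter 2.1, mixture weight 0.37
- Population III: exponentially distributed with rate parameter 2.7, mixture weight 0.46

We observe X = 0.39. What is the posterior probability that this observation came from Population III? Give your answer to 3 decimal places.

0.470

Posterior ∝ prior × likelihood, so P(k | x) ∝ P(Z=k) f_k(x); normalise over all components.
Component likelihoods at x = 0.39:
  f_I = 0.857275
  f_II = 0.925832
  f_III = 0.942002
Prior × likelihood for each component:
  P(Z=I)·f_I = 0.17 × 0.857275 = 0.145737
  P(Z=II)·f_II = 0.37 × 0.925832 = 0.342558
  P(Z=III)·f_III = 0.46 × 0.942002 = 0.433321
Normaliser: 0.145737 + 0.342558 + 0.433321 = 0.921615
So the posterior for Population III is 0.433321 / 0.921615 ≈ 0.470.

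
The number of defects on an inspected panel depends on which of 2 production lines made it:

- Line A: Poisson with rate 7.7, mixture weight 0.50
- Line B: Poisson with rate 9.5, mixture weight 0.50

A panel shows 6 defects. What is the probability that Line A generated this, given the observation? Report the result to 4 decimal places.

0.6317

P(component k | x) = π_k·f_k(x) / marginal(x), where marginal(x) = Σ_j π_j·f_j(x).
Evaluate each component's likelihood at the observed value:
  f_A = 0.131082
  f_B = 0.0764208
Multiply by the mixture weights:
  π_A·f_A = 0.50 × 0.131082 = 0.0655412
  π_B·f_B = 0.50 × 0.0764208 = 0.0382104
Sum: 0.0655412 + 0.0382104 = 0.103752
P(Line A | data) = 0.0655412 / 0.103752 ≈ 0.6317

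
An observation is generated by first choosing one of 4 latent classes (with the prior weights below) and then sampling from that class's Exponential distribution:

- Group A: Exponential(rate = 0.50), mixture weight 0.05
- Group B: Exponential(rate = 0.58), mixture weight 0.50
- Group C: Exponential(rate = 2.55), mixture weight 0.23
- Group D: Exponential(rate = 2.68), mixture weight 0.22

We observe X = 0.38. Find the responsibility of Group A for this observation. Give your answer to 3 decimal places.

The responsibility of component k is w_k f_k(x) divided by Σ_j w_j f_j(x).
Component likelihoods at x = 0.38:
  L_A = 0.41348
  L_B = 0.465275
  L_C = 0.967629
  L_D = 0.967942
Unnormalised posteriors:
  w_A·L_A = 0.05 × 0.41348 = 0.020674
  w_B·L_B = 0.50 × 0.465275 = 0.232637
  w_C·L_C = 0.23 × 0.967629 = 0.222555
  w_D·L_D = 0.22 × 0.967942 = 0.212947
Sum: 0.020674 + 0.232637 + 0.222555 + 0.212947 = 0.688813
P(Group A | data) = 0.020674 / 0.688813 ≈ 0.030

0.030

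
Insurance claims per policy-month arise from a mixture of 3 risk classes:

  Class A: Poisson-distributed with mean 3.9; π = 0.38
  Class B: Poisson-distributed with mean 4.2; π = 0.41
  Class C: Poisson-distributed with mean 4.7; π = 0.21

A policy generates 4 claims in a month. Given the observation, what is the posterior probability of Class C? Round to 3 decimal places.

Apply Bayes' rule: the posterior for each component is proportional to its prior times its likelihood at x.
Poisson probabilities:
  L_A = e^(−3.9)·3.9^4/4! = 0.195119
  L_B = e^(−4.2)·4.2^4/4! = 0.194424
  L_C = e^(−4.7)·4.7^4/4! = 0.184925
Unnormalised posteriors:
  w_A·L_A = 0.38 × 0.195119 = 0.0741451
  w_B·L_B = 0.41 × 0.194424 = 0.0797137
  w_C·L_C = 0.21 × 0.184925 = 0.0388343
Sum: 0.0741451 + 0.0797137 + 0.0388343 = 0.192693
P(Class C | 4 claims) ≈ 0.202

0.202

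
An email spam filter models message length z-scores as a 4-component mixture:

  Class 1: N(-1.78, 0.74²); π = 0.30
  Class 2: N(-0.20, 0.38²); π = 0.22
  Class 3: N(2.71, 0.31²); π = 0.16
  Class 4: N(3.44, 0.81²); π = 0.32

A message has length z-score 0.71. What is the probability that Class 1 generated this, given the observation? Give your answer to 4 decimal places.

Posterior ∝ prior × likelihood, so P(k | x) ∝ π_k f_k(x); normalise over all components.
Evaluate each component's likelihood at the observed value:
  L_1 = (1/(0.74·√(2π)))·exp(−(0.71−-1.78)²/(2·0.74²)) = 0.539111·exp(-5.66116) = 0.00187529
  L_2 = (1/(0.38·√(2π)))·exp(−(0.71−-0.20)²/(2·0.38²)) = 1.049848·exp(-2.86738) = 0.0596813
  L_3 = (1/(0.31·√(2π)))·exp(−(0.71−2.71)²/(2·0.31²)) = 1.286911·exp(-20.81165) = 1.17804e-09
  L_4 = (1/(0.81·√(2π)))·exp(−(0.71−3.44)²/(2·0.81²)) = 0.492521·exp(-5.67970) = 0.00168176
Unnormalised posteriors:
  π_1·L_1 = 0.30 × 0.00187529 = 0.000562587
  π_2·L_2 = 0.22 × 0.0596813 = 0.0131299
  π_3·L_3 = 0.16 × 1.17804e-09 = 1.88487e-10
  π_4·L_4 = 0.32 × 0.00168176 = 0.000538162
Denominator: 0.000562587 + 0.0131299 + 1.88487e-10 + 0.000538162 = 0.0142306
Responsibility of Class 1: 0.000562587 / 0.0142306 ≈ 0.0395

0.0395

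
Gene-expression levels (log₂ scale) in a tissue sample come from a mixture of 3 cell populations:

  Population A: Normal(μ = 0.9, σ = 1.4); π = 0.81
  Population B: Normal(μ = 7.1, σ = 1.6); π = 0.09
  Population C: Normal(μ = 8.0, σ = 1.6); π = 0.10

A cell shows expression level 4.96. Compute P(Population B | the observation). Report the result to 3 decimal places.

Posterior ∝ prior × likelihood, so P(k | x) ∝ π_k f_k(x); normalise over all components.
Evaluate each component's likelihood at the observed value:
  p_A = (1/(1.4·√(2π)))·exp(−(4.96−0.9)²/(2·1.4²)) = 0.284959·exp(-4.20500) = 0.00425181
  p_B = (1/(1.6·√(2π)))·exp(−(4.96−7.1)²/(2·1.6²)) = 0.249339·exp(-0.89445) = 0.101938
  p_C = (1/(1.6·√(2π)))·exp(−(4.96−8.0)²/(2·1.6²)) = 0.249339·exp(-1.80500) = 0.0410099
Prior × likelihood for each component:
  π_A·p_A = 0.81 × 0.00425181 = 0.00344397
  π_B·p_B = 0.09 × 0.101938 = 0.00917438
  π_C·p_C = 0.10 × 0.0410099 = 0.00410099
Sum: 0.00344397 + 0.00917438 + 0.00410099 = 0.0167193
P(Population B | x) = 0.00917438 / 0.0167193 ≈ 0.549

0.549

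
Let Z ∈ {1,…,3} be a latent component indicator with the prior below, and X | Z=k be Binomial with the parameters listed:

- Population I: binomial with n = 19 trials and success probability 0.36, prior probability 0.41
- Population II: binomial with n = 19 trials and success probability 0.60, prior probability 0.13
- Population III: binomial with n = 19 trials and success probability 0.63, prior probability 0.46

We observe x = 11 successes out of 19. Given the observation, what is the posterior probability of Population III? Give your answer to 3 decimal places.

0.685

P(component k | x) = π_k·f_k(x) / marginal(x), where marginal(x) = Σ_j π_j·f_j(x).
Evaluate each component's likelihood at the observed value:
  L_I = 0.0280018
  L_II = 0.179706
  L_III = 0.164732
Weight by the priors:
  π_I·L_I = 0.41 × 0.0280018 = 0.0114807
  π_II·L_II = 0.13 × 0.179706 = 0.0233618
  π_III·L_III = 0.46 × 0.164732 = 0.0757768
Marginal: 0.0114807 + 0.0233618 + 0.0757768 = 0.110619
So the posterior for Population III is 0.0757768 / 0.110619 ≈ 0.685.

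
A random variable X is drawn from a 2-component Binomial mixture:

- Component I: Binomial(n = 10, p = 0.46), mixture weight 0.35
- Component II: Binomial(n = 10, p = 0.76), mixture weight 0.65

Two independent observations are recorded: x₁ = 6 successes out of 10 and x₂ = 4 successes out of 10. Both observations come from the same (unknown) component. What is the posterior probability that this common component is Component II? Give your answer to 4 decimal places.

0.0780

Posterior ∝ prior × likelihood, so P(k | x) ∝ π_k f_k(x); normalise over all components.
Since both observations come from the same component, the likelihood for component k is f_k(x₁)·f_k(x₂).
  p_I = [0.169177] × [0.233138] = 0.0394416
  p_II = [0.13426] × [0.0133888] = 0.00179757
Prior × likelihood for each component:
  π_I·p_I = 0.35 × 0.0394416 = 0.0138046
  π_II·p_II = 0.65 × 0.00179757 = 0.00116842
Evidence: 0.0138046 + 0.00116842 = 0.014973
So the posterior for Component II is 0.00116842 / 0.014973 ≈ 0.0780.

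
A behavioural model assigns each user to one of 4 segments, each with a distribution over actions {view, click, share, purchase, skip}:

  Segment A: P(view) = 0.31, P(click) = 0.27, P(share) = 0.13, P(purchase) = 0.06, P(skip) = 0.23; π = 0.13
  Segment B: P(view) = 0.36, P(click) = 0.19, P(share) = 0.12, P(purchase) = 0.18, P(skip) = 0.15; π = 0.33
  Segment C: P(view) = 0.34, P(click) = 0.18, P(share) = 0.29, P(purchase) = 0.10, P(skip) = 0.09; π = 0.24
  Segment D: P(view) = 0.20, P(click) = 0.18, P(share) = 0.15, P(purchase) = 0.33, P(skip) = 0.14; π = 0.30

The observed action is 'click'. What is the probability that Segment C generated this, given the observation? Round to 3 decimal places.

Posterior ∝ prior × likelihood, so P(k | x) ∝ π_k f_k(x); normalise over all components.
Evaluate each component's likelihood at the observed value:
  f_A = P(click | comp) = 0.27
  f_B = P(click | comp) = 0.19
  f_C = P(click | comp) = 0.18
  f_D = P(click | comp) = 0.18
Weight by the priors:
  π_A·f_A = 0.13 × 0.27 = 0.0351
  π_B·f_B = 0.33 × 0.19 = 0.0627
  π_C·f_C = 0.24 × 0.18 = 0.0432
  π_D·f_D = 0.30 × 0.18 = 0.054
Marginal: 0.0351 + 0.0627 + 0.0432 + 0.054 = 0.195
P(Segment C | the observation) = 0.0432 / 0.195 ≈ 0.222

0.222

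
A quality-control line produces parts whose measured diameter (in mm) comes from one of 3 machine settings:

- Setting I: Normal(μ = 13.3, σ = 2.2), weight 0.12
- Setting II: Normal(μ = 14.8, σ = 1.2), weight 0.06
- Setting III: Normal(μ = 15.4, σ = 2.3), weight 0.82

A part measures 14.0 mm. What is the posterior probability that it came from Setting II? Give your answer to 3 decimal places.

Posterior ∝ prior × likelihood, so P(k | x) ∝ π_k f_k(x); normalise over all components.
Component likelihoods at x = 14.0 mm:
  f_I = (1/(2.2·√(2π)))·exp(−(14.0−13.3)²/(2·2.2²)) = 0.181337·exp(-0.05062) = 0.172387
  f_II = (1/(1.2·√(2π)))·exp(−(14.0−14.8)²/(2·1.2²)) = 0.332452·exp(-0.22222) = 0.266207
  f_III = (1/(2.3·√(2π)))·exp(−(14.0−15.4)²/(2·2.3²)) = 0.173453·exp(-0.18526) = 0.144121
Weight by the priors:
  π_I·f_I = 0.12 × 0.172387 = 0.0206864
  π_II·f_II = 0.06 × 0.266207 = 0.0159724
  π_III·f_III = 0.82 × 0.144121 = 0.118179
Evidence: 0.0206864 + 0.0159724 + 0.118179 = 0.154838
So the posterior for Setting II is 0.0159724 / 0.154838 ≈ 0.103.

0.103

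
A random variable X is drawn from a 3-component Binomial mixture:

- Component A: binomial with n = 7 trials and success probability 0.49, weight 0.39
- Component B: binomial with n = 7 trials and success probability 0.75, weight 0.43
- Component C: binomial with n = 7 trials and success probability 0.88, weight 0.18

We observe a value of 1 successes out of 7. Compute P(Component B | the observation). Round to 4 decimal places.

By Bayes' theorem, P(k | x) = π_k f_k(x) / Σ_j π_j f_j(x).
Evaluate each component's likelihood at the observed value:
  L_A = C(7,1)·0.49^1·0.51^6 = 7·0.49·0.0175963 = 0.0603553
  L_B = C(7,1)·0.75^1·0.25^6 = 7·0.75·0.000244141 = 0.00128174
  L_C = C(7,1)·0.88^1·0.12^6 = 7·0.88·2.98598e-06 = 1.83937e-05
Weight by the priors:
  π_A·L_A = 0.39 × 0.0603553 = 0.0235386
  π_B·L_B = 0.43 × 0.00128174 = 0.000551147
  π_C·L_C = 0.18 × 1.83937e-05 = 3.31086e-06
Normaliser: 0.0235386 + 0.000551147 + 3.31086e-06 = 0.024093
So the posterior for Component B is 0.000551147 / 0.024093 ≈ 0.0229.

0.0229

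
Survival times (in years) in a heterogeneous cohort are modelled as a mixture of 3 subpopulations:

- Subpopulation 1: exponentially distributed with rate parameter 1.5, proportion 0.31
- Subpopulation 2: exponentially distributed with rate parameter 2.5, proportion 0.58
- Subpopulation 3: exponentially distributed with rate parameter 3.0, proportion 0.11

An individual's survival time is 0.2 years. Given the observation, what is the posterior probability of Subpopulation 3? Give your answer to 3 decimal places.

Posterior ∝ prior × likelihood, so P(k | x) ∝ P(Z=k) f_k(x); normalise over all components.
Exponential densities:
  f_1 = 1.5·e^(−1.5·0.2) = 1.5·e^(−0.3000) = 1.11123
  f_2 = 2.5·e^(−2.5·0.2) = 2.5·e^(−0.5000) = 1.51633
  f_3 = 3.0·e^(−3.0·0.2) = 3.0·e^(−0.6000) = 1.64643
Weight by the priors:
  P(Z=1)·f_1 = 0.31 × 1.11123 = 0.34448
  P(Z=2)·f_2 = 0.58 × 1.51633 = 0.879469
  P(Z=3)·f_3 = 0.11 × 1.64643 = 0.181108
Normaliser: 0.34448 + 0.879469 + 0.181108 = 1.40506
P(Subpopulation 3 | the observation) ≈ 0.129

0.129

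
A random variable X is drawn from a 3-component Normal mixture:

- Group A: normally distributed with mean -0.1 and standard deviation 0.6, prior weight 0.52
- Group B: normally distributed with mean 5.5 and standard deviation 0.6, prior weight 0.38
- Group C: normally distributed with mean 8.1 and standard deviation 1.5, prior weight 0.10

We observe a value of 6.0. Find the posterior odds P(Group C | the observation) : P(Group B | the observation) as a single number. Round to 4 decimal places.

0.0559

Posterior odds = (π_i f_i(x)) / (π_j f_j(x)); the normalising sum cancels.
Evaluate each component's likelihood at the observed value:
  f_A = 2.38879e-23
  f_B = 0.469853
  f_C = 0.0998183
Odds = (0.10/0.38) × (0.0998183/0.469853) = 0.263158 × 0.212446 ≈ 0.0559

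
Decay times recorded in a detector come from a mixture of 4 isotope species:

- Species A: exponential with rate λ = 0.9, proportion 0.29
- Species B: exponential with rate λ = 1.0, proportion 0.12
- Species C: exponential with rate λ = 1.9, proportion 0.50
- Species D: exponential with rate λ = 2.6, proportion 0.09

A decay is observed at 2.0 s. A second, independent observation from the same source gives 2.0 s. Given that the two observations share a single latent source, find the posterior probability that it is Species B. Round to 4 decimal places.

The responsibility of component k is w_k f_k(x) divided by Σ_j w_j f_j(x).
Since both observations come from the same component, the likelihood for component k is f_k(x₁)·f_k(x₂).
  p_A = [0.148769] × [0.148769] = 0.0221322
  p_B = [0.135335] × [0.135335] = 0.0183156
  p_C = [0.0425045] × [0.0425045] = 0.00180663
  p_D = [0.0143431] × [0.0143431] = 0.000205724
Multiply by the mixture weights:
  w_A·p_A = 0.29 × 0.0221322 = 0.00641834
  w_B·p_B = 0.12 × 0.0183156 = 0.00219788
  w_C·p_C = 0.50 × 0.00180663 = 0.000903315
  w_D·p_D = 0.09 × 0.000205724 = 1.85151e-05
Sum: 0.00641834 + 0.00219788 + 0.000903315 + 1.85151e-05 = 0.00953805
P(Species B | x₁,x₂) ≈ 0.2304

0.2304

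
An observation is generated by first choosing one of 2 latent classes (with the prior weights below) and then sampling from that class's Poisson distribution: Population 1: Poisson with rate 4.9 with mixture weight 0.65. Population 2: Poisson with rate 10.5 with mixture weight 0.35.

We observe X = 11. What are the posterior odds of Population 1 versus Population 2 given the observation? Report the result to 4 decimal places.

0.1148

Posterior odds = (π_i f_i(x)) / (π_j f_j(x)); the normalising sum cancels.
Component likelihoods at x = 11:
  f_1 = 0.00729387
  f_2 = 0.117987
Posterior odds = (π_1·f_1) / (π_2·f_2) = (0.65·0.00729387) / (0.35·0.117987) = 0.00474102 / 0.0412955 ≈ 0.1148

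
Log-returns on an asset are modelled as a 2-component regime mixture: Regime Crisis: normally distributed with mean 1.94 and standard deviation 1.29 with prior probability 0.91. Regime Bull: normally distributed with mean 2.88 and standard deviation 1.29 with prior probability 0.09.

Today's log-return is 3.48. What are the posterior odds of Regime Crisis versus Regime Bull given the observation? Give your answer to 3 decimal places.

5.525

Posterior odds = (P(Z=i) f_i(x)) / (P(Z=j) f_j(x)); the normalising sum cancels.
Normal densities:
  f_Crisis = (1/(1.29·√(2π)))·exp(−(3.48−1.94)²/(2·1.29²)) = 0.309258·exp(-0.71258) = 0.151653
  f_Bull = (1/(1.29·√(2π)))·exp(−(3.48−2.88)²/(2·1.29²)) = 0.309258·exp(-0.10817) = 0.277552
0.138005 / 0.0249797 ≈ 5.525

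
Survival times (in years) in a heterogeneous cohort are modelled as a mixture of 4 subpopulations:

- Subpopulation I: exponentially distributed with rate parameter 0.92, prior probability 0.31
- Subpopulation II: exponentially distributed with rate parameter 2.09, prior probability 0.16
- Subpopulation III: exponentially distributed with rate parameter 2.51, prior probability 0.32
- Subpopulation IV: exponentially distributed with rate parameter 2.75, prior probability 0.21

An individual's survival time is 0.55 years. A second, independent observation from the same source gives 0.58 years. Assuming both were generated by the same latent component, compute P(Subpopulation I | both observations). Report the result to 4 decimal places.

0.2667

P(component k | x) = w_k·f_k(x) / marginal(x), where marginal(x) = Σ_j w_j·f_j(x).
Since both observations come from the same component, the likelihood for component k is f_k(x₁)·f_k(x₂).
  f_I = [0.55467] × [0.539571] = 0.299284
  f_II = [0.662102] × [0.621863] = 0.411736
  f_III = [0.631147] × [0.585366] = 0.369452
  f_IV = [0.605986] × [0.557998] = 0.338139
Weight by the priors:
  w_I·f_I = 0.31 × 0.299284 = 0.092778
  w_II·f_II = 0.16 × 0.411736 = 0.0658778
  w_III·f_III = 0.32 × 0.369452 = 0.118225
  w_IV·f_IV = 0.21 × 0.338139 = 0.0710092
Normaliser: 0.092778 + 0.0658778 + 0.118225 + 0.0710092 = 0.34789
P(Subpopulation I | x₁, x₂) ≈ 0.2667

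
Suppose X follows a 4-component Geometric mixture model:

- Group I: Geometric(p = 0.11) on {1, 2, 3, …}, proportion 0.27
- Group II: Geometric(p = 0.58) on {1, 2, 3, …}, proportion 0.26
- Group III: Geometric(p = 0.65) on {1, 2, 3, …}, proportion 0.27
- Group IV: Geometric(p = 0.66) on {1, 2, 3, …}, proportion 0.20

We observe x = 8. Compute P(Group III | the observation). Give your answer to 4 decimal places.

The responsibility of component k is w_k f_k(x) divided by Σ_j w_j f_j(x).
Component likelihoods at x = 8:
  L_I = 0.11·(1−0.11)^7 = 0.11·0.442313 = 0.0486545
  L_II = 0.58·(1−0.58)^7 = 0.58·0.00230539 = 0.00133713
  L_III = 0.65·(1−0.65)^7 = 0.65·0.000643393 = 0.000418205
  L_IV = 0.66·(1−0.66)^7 = 0.66·0.000525234 = 0.000346654
Prior × likelihood for each component:
  w_I·L_I = 0.27 × 0.0486545 = 0.0131367
  w_II·L_II = 0.26 × 0.00133713 = 0.000347653
  w_III·L_III = 0.27 × 0.000418205 = 0.000112915
  w_IV·L_IV = 0.20 × 0.000346654 = 6.93308e-05
Sum: 0.0131367 + 0.000347653 + 0.000112915 + 6.93308e-05 = 0.0136666
P(Group III | data) = 0.000112915 / 0.0136666 ≈ 0.0083

0.0083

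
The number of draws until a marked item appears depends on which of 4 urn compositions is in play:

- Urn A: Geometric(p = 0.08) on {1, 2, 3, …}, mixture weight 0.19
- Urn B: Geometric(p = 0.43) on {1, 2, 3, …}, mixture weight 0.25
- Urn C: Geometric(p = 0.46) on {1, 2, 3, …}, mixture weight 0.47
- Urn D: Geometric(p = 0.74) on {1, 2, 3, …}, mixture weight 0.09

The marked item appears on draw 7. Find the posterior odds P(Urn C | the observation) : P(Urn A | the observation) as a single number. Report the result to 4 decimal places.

0.5816

The posterior odds equal the prior odds times the likelihood ratio: (π_i/π_j)·(f_i(x)/f_j(x)).
Evaluate each component's likelihood at the observed value:
  L_A = 0.08·(1−0.08)^6 = 0.08·0.606355 = 0.0485084
  L_B = 0.43·(1−0.43)^6 = 0.43·0.0342964 = 0.0147475
  L_C = 0.46·(1−0.46)^6 = 0.46·0.0247949 = 0.0114057
  L_D = 0.74·(1−0.74)^6 = 0.74·0.000308916 = 0.000228598
0.00536066 / 0.0092166 ≈ 0.5816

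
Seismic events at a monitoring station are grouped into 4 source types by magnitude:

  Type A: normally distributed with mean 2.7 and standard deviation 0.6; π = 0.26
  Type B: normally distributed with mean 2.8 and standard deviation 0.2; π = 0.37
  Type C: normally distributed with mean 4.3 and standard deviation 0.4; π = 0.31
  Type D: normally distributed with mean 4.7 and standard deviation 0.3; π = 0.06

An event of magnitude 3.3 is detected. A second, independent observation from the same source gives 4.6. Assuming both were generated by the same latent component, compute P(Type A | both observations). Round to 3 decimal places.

0.043

Posterior ∝ prior × likelihood, so P(k | x) ∝ w_k f_k(x); normalise over all components.
Since both observations come from the same component, the likelihood for component k is f_k(x₁)·f_k(x₂).
  f_A = [(1/(0.6·√(2π)))·exp(−(3.3−2.7)²/(2·0.6²)) = 0.664904·exp(-0.50000) = 0.403285] × [0.00441829] = 0.00178183
  f_B = [(1/(0.2·√(2π)))·exp(−(3.3−2.8)²/(2·0.2²)) = 1.994711·exp(-3.12500) = 0.0876415] × [5.13989e-18] = 4.50467e-19
  f_C = [(1/(0.4·√(2π)))·exp(−(3.3−4.3)²/(2·0.4²)) = 0.997356·exp(-3.12500) = 0.0438208] × [0.752844] = 0.0329902
  f_D = [(1/(0.3·√(2π)))·exp(−(3.3−4.7)²/(2·0.3²)) = 1.329808·exp(-10.88889) = 2.48202e-05] × [1.25794] = 3.12224e-05
Prior × likelihood for each component:
  w_A·f_A = 0.26 × 0.00178183 = 0.000463276
  w_B·f_B = 0.37 × 4.50467e-19 = 1.66673e-19
  w_C·f_C = 0.31 × 0.0329902 = 0.010227
  w_D·f_D = 0.06 × 3.12224e-05 = 1.87334e-06
Sum: 0.000463276 + 1.66673e-19 + 0.010227 + 1.87334e-06 = 0.0106921
P(Type A | x₁, x₂) ≈ 0.043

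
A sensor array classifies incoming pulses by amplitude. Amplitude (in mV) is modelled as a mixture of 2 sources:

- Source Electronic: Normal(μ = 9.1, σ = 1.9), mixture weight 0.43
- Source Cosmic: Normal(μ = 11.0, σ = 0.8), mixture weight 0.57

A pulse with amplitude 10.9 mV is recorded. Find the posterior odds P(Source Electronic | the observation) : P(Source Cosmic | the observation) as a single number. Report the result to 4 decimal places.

Posterior odds = (w_i f_i(x)) / (w_j f_j(x)); the normalising sum cancels.
Evaluate each component's likelihood at the observed value:
  p_Electronic = (1/(1.9·√(2π)))·exp(−(10.9−9.1)²/(2·1.9²)) = 0.209970·exp(-0.44875) = 0.13405
  p_Cosmic = (1/(0.8·√(2π)))·exp(−(10.9−11.0)²/(2·0.8²)) = 0.498678·exp(-0.00781) = 0.494797
Odds = (0.43/0.57) × (0.13405/0.494797) = 0.754386 × 0.270918 ≈ 0.2044

0.2044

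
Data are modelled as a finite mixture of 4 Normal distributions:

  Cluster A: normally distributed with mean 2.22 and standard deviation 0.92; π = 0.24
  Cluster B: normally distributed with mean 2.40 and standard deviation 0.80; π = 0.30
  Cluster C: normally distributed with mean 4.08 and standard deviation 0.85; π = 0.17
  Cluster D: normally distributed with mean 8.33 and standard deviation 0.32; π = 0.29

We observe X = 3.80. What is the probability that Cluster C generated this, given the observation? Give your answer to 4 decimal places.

By Bayes' theorem, P(k | x) = P(Z=k) f_k(x) / Σ_j P(Z=j) f_j(x).
Evaluate each component's likelihood at the observed value:
  f_A = (1/(0.92·√(2π)))·exp(−(3.80−2.22)²/(2·0.92²)) = 0.433633·exp(-1.47472) = 0.0992341
  f_B = (1/(0.80·√(2π)))·exp(−(3.80−2.40)²/(2·0.80²)) = 0.498678·exp(-1.53125) = 0.107847
  f_C = (1/(0.85·√(2π)))·exp(−(3.80−4.08)²/(2·0.85²)) = 0.469344·exp(-0.05426) = 0.444558
  f_D = (1/(0.32·√(2π)))·exp(−(3.80−8.33)²/(2·0.32²)) = 1.246695·exp(-100.19971) = 3.79822e-44
Unnormalised posteriors:
  P(Z=A)·f_A = 0.24 × 0.0992341 = 0.0238162
  P(Z=B)·f_B = 0.30 × 0.107847 = 0.032354
  P(Z=C)·f_C = 0.17 × 0.444558 = 0.0755748
  P(Z=D)·f_D = 0.29 × 3.79822e-44 = 1.10148e-44
Evidence: 0.0238162 + 0.032354 + 0.0755748 + 1.10148e-44 = 0.131745
Responsibility of Cluster C: 0.0755748 / 0.131745 ≈ 0.5736

0.5736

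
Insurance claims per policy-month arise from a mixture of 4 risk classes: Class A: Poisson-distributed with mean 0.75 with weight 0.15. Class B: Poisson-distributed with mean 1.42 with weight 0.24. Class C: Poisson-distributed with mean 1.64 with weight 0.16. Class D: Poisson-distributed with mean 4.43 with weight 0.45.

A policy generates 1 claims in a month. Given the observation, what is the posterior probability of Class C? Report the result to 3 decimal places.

Posterior ∝ prior × likelihood, so P(k | x) ∝ π_k f_k(x); normalise over all components.
Poisson probabilities:
  f_A = e^(−0.75)·0.75^1/1! = 0.354275
  f_B = e^(−1.42)·1.42^1/1! = 0.343234
  f_C = e^(−1.64)·1.64^1/1! = 0.318127
  f_D = e^(−4.43)·4.43^1/1! = 0.0527812
Unnormalised posteriors:
  π_A·f_A = 0.15 × 0.354275 = 0.0531412
  π_B·f_B = 0.24 × 0.343234 = 0.0823761
  π_C·f_C = 0.16 × 0.318127 = 0.0509004
  π_D·f_D = 0.45 × 0.0527812 = 0.0237515
Normaliser: 0.0531412 + 0.0823761 + 0.0509004 + 0.0237515 = 0.210169
Responsibility of Class C: 0.0509004 / 0.210169 ≈ 0.242

0.242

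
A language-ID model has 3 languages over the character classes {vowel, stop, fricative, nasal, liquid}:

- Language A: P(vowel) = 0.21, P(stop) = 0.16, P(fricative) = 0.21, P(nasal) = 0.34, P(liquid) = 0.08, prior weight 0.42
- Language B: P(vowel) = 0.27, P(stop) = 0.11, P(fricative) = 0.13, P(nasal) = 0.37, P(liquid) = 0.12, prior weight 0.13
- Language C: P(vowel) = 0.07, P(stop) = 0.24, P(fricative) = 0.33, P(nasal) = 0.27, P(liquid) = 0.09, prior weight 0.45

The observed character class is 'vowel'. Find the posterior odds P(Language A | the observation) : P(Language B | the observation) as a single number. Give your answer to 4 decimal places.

2.5128

Only the two components matter; the odds are (w_i f_i(x)) / (w_j f_j(x)).
Evaluate each component's likelihood at the observed value:
  f_A = 0.21
  f_B = 0.27
  f_C = 0.07
0.0882 / 0.0351 ≈ 2.5128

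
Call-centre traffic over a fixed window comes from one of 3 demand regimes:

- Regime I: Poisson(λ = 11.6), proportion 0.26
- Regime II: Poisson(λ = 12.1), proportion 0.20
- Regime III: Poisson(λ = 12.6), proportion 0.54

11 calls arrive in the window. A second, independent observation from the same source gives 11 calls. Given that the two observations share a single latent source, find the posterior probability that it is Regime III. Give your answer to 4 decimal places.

0.5025

Apply Bayes' rule: the posterior for each component is proportional to its prior times its likelihood at x.
Since both observations come from the same component, the likelihood for component k is f_k(x₁)·f_k(x₂).
  L_I = [0.117508] × [0.117508] = 0.013808
  L_II = [0.113376] × [0.113376] = 0.0128541
  L_III = [0.107352] × [0.107352] = 0.0115244
Prior × likelihood for each component:
  w_I·L_I = 0.26 × 0.013808 = 0.00359009
  w_II·L_II = 0.20 × 0.0128541 = 0.00257081
  w_III·L_III = 0.54 × 0.0115244 = 0.00622319
Evidence: 0.00359009 + 0.00257081 + 0.00622319 = 0.0123841
P(Regime III | data) ≈ 0.5025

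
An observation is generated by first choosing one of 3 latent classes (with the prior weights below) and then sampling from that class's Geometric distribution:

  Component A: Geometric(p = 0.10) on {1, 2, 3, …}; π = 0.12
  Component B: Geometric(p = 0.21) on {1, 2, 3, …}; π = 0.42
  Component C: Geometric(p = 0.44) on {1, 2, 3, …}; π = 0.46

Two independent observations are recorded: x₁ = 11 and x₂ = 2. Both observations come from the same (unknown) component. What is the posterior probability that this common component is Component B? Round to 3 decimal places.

By Bayes' theorem, P(k | x) = w_k f_k(x) / Σ_j w_j f_j(x).
Since both observations come from the same component, the likelihood for component k is f_k(x₁)·f_k(x₂).
  f_A = [0.10·(1−0.10)^10 = 0.10·0.348678 = 0.0348678] × [0.09] = 0.00313811
  f_B = [0.21·(1−0.21)^10 = 0.21·0.0946828 = 0.0198834] × [0.1659] = 0.00329865
  f_C = [0.44·(1−0.44)^10 = 0.44·0.00303305 = 0.00133454] × [0.2464] = 0.000328832
Prior × likelihood for each component:
  w_A·f_A = 0.12 × 0.00313811 = 0.000376573
  w_B·f_B = 0.42 × 0.00329865 = 0.00138543
  w_C·f_C = 0.46 × 0.000328832 = 0.000151263
Sum: 0.000376573 + 0.00138543 + 0.000151263 = 0.00191327
So the posterior for Component B is 0.00138543 / 0.00191327 ≈ 0.724.

0.724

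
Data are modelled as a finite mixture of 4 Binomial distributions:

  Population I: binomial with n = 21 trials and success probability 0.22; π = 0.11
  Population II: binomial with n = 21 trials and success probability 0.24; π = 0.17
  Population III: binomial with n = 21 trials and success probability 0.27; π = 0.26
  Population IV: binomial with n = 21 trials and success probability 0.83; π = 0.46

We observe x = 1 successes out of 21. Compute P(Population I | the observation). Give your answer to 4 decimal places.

Posterior ∝ prior × likelihood, so P(k | x) ∝ π_k f_k(x); normalise over all components.
Component likelihoods at x = 1 successes out of 21:
  f_I = C(21,1)·0.22^1·0.78^20 = 21·0.22·0.00694852 = 0.0321021
  f_II = C(21,1)·0.24^1·0.76^20 = 21·0.24·0.00413306 = 0.0208306
  f_III = C(21,1)·0.27^1·0.73^20 = 21·0.27·0.00184696 = 0.0104723
  f_IV = C(21,1)·0.83^1·0.17^20 = 21·0.83·4.06423e-16 = 7.08396e-15
Prior × likelihood for each component:
  π_I·f_I = 0.11 × 0.0321021 = 0.00353124
  π_II·f_II = 0.17 × 0.0208306 = 0.00354121
  π_III·f_III = 0.26 × 0.0104723 = 0.00272279
  π_IV·f_IV = 0.46 × 7.08396e-15 = 3.25862e-15
Sum: 0.00353124 + 0.00354121 + 0.00272279 + 3.25862e-15 = 0.00979523
Responsibility of Population I: 0.00353124 / 0.00979523 ≈ 0.3605

0.3605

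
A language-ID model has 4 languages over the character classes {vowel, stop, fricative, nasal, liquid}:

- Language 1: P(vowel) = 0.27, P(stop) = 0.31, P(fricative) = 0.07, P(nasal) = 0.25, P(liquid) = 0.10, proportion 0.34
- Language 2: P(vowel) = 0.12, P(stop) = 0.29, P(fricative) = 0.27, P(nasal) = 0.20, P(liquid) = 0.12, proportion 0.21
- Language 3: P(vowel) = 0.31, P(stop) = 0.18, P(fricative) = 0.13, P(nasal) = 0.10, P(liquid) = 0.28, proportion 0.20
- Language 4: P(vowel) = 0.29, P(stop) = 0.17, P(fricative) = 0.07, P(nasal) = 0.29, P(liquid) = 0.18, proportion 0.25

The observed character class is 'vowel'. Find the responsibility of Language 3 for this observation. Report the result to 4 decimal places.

0.2465

Apply Bayes' rule: the posterior for each component is proportional to its prior times its likelihood at x.
Component likelihoods at x = 'vowel':
  p_1 = 0.27
  p_2 = 0.12
  p_3 = 0.31
  p_4 = 0.29
Prior × likelihood for each component:
  w_1·p_1 = 0.34 × 0.27 = 0.0918
  w_2·p_2 = 0.21 × 0.12 = 0.0252
  w_3·p_3 = 0.20 × 0.31 = 0.062
  w_4·p_4 = 0.25 × 0.29 = 0.0725
Denominator: 0.0918 + 0.0252 + 0.062 + 0.0725 = 0.2515
P(Language 3 | the observation) = 0.062 / 0.2515 ≈ 0.2465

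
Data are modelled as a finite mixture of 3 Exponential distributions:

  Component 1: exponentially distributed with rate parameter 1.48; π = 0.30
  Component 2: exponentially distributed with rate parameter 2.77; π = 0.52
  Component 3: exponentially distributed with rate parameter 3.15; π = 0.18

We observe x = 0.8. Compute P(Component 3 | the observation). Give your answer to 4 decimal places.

Posterior ∝ prior × likelihood, so P(k | x) ∝ P(Z=k) f_k(x); normalise over all components.
Exponential densities:
  p_1 = 0.452957
  p_2 = 0.302053
  p_3 = 0.253448
Weight by the priors:
  P(Z=1)·p_1 = 0.30 × 0.452957 = 0.135887
  P(Z=2)·p_2 = 0.52 × 0.302053 = 0.157068
  P(Z=3)·p_3 = 0.18 × 0.253448 = 0.0456206
Sum: 0.135887 + 0.157068 + 0.0456206 = 0.338575
P(Component 3 | the observation) = 0.0456206 / 0.338575 ≈ 0.1347

0.1347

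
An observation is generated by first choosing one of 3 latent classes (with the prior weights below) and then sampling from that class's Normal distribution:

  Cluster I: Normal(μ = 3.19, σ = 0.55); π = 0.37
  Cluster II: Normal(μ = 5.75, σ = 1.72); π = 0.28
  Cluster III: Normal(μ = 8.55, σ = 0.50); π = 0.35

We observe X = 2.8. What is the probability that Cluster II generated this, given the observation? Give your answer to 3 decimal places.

The responsibility of component k is P(Z=k) f_k(x) divided by Σ_j P(Z=j) f_j(x).
Component likelihoods at x = 2.8:
  f_I = 0.56411
  f_II = 0.0532864
  f_III = 1.52833e-29
Prior × likelihood for each component:
  P(Z=I)·f_I = 0.37 × 0.56411 = 0.208721
  P(Z=II)·f_II = 0.28 × 0.0532864 = 0.0149202
  P(Z=III)·f_III = 0.35 × 1.52833e-29 = 5.34916e-30
Marginal: 0.208721 + 0.0149202 + 5.34916e-30 = 0.223641
P(Cluster II | x) = 0.0149202 / 0.223641 ≈ 0.067

0.067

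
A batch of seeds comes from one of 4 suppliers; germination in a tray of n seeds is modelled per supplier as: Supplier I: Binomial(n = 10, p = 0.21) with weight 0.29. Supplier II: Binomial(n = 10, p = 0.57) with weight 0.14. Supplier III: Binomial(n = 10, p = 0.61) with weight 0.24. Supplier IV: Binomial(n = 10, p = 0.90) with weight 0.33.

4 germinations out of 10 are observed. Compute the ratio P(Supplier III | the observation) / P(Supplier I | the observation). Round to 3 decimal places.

Only the two components matter; the odds are (w_i f_i(x)) / (w_j f_j(x)).
Evaluate each component's likelihood at the observed value:
  L_I = 0.0992794
  L_II = 0.140129
  L_III = 0.102312
  L_IV = 0.000137781
Odds = (0.24/0.29) × (0.102312/0.0992794) = 0.827586 × 1.03055 ≈ 0.853

0.853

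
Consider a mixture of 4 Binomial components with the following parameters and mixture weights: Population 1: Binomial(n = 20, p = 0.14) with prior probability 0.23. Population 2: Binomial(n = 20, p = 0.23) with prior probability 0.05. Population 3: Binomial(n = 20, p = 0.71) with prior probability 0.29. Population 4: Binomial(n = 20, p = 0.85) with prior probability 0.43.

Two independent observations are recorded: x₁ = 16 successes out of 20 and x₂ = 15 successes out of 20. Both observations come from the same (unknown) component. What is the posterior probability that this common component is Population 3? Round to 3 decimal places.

0.490

P(component k | x) = P(Z=k)·f_k(x) / marginal(x), where marginal(x) = Σ_j P(Z=j)·f_j(x).
Since both observations come from the same component, the likelihood for component k is f_k(x₁)·f_k(x₂).
  p_1 = [5.77213e-11] × [1.13464e-09] = 6.54927e-20
  p_2 = [1.04448e-07] × [1.11896e-06] = 1.16874e-13
  p_3 = [0.142896] × [0.186771] = 0.0266888
  p_4 = [0.182122] × [0.102845] = 0.0187303
Weight by the priors:
  P(Z=1)·p_1 = 0.23 × 6.54927e-20 = 1.50633e-20
  P(Z=2)·p_2 = 0.05 × 1.16874e-13 = 5.84369e-15
  P(Z=3)·p_3 = 0.29 × 0.0266888 = 0.00773974
  P(Z=4)·p_4 = 0.43 × 0.0187303 = 0.00805404
Evidence: 1.50633e-20 + 5.84369e-15 + 0.00773974 + 0.00805404 = 0.0157938
So the posterior for Population 3 is 0.00773974 / 0.0157938 ≈ 0.490.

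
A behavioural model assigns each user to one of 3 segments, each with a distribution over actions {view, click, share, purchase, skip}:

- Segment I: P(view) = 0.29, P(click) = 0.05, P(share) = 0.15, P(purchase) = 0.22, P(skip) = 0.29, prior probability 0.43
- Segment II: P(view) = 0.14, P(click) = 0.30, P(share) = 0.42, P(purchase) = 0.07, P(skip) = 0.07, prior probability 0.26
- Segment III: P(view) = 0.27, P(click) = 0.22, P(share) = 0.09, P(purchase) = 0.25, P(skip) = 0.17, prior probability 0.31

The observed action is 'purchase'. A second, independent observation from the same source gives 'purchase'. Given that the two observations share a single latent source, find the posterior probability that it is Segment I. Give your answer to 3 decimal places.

P(component k | x) = π_k·f_k(x) / marginal(x), where marginal(x) = Σ_j π_j·f_j(x).
Since both observations come from the same component, the likelihood for component k is f_k(x₁)·f_k(x₂).
  f_I = [P(purchase | comp) = 0.22] × [0.22] = 0.0484
  f_II = [P(purchase | comp) = 0.07] × [0.07] = 0.0049
  f_III = [P(purchase | comp) = 0.25] × [0.25] = 0.0625
Prior × likelihood for each component:
  π_I·f_I = 0.43 × 0.0484 = 0.020812
  π_II·f_II = 0.26 × 0.0049 = 0.001274
  π_III·f_III = 0.31 × 0.0625 = 0.019375
Denominator: 0.020812 + 0.001274 + 0.019375 = 0.041461
Responsibility of Segment I: 0.020812 / 0.041461 ≈ 0.502

0.502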